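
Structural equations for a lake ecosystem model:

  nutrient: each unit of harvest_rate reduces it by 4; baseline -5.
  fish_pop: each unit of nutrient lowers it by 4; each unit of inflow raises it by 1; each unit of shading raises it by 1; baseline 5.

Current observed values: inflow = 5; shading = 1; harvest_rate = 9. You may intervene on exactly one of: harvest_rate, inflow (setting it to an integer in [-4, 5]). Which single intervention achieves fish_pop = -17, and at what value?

set harvest_rate = -3

Intervening on harvest_rate: with other inputs at their observed values, fish_pop = 16*harvest_rate + 31. Solving for -17 gives harvest_rate = -3, within [-4, 5].
Intervening on inflow: fish_pop = inflow + 170. Reaching -17 requires inflow = -187, outside [-4, 5].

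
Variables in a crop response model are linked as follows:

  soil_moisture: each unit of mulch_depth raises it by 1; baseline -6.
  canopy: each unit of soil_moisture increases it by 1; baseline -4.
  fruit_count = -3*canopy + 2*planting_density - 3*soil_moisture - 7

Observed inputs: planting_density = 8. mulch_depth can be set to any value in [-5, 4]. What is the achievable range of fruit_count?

33 to 87

Substituting into the canopy equation gives canopy = mulch_depth - 10.
Substituting into the fruit_count equation gives fruit_count = -6*mulch_depth + 57.
Linear in mulch_depth, so extremes are at the endpoints: mulch_depth = -5 gives fruit_count = 87; mulch_depth = 4 gives fruit_count = 33.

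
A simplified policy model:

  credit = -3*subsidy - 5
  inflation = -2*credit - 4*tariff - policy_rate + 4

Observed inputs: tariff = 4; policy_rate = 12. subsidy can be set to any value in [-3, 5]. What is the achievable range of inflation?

Substituting into the inflation equation gives inflation = 6*subsidy - 14.
Linear in subsidy, so extremes are at the endpoints: subsidy = -3 gives inflation = -32; subsidy = 5 gives inflation = 16.

-32 to 16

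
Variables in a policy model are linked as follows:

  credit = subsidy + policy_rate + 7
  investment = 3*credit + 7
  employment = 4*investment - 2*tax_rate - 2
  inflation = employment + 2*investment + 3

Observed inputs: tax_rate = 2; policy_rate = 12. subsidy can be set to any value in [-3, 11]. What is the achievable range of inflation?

Substituting into the credit equation gives credit = subsidy + 19.
investment becomes 3*subsidy + 64.
Substituting into the employment equation gives employment = 12*subsidy + 250.
Substituting into the inflation equation gives inflation = 18*subsidy + 381.
Linear in subsidy, so extremes are at the endpoints: subsidy = -3 gives inflation = 327; subsidy = 11 gives inflation = 579.

327 to 579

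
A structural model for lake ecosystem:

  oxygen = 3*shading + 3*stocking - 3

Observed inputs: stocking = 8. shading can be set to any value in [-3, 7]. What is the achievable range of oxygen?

12 to 42

Substituting into the oxygen equation gives oxygen = 3*shading + 21.
Linear in shading, so extremes are at the endpoints: shading = -3 gives oxygen = 12; shading = 7 gives oxygen = 42.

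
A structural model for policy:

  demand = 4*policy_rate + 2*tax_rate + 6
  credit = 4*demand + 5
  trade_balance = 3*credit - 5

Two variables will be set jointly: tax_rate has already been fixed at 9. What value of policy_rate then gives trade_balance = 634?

policy_rate = 7

With tax_rate held at 9:
Substituting into the demand equation gives demand = 4*policy_rate + 24.
This gives credit = 16*policy_rate + 101.
Substituting into the trade_balance equation gives trade_balance = 48*policy_rate + 298.
Solve 48*policy_rate + 298 = 634: policy_rate = (634 - 298) / 48 = 7.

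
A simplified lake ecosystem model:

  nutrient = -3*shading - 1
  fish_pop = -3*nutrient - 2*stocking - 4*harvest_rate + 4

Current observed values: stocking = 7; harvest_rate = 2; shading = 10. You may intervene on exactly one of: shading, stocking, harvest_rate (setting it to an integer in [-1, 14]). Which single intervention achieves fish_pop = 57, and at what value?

set shading = 8

Intervening on shading: with other inputs at their observed values, fish_pop = 9*shading - 15. Solving for 57 gives shading = 8, within [-1, 14].
Intervening on stocking: fish_pop = -2*stocking + 89. Reaching 57 requires stocking = 16, outside [-1, 14].
Intervening on harvest_rate: fish_pop = -4*harvest_rate + 83. Reaching 57 requires harvest_rate = 13/2, not an integer.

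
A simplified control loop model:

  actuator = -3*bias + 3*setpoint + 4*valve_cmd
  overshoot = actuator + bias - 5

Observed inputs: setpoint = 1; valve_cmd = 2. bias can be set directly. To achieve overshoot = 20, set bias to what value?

Substituting into the actuator equation gives actuator = -3*bias + 11.
Substituting into the overshoot equation gives overshoot = -2*bias + 6.
Solve -2*bias + 6 = 20: bias = (20 - 6) / -2 = -7.

bias = -7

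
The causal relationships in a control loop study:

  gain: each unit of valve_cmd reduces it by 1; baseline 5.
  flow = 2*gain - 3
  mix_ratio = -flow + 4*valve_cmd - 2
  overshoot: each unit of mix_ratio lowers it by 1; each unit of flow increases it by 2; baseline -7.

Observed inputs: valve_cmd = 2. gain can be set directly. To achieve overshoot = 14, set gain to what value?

gain = 6

Intervening on gain fixes its value directly, overriding its dependence on valve_cmd.
Substituting into the mix_ratio equation gives mix_ratio = -2*gain + 9.
Substituting into the overshoot equation gives overshoot = 6*gain - 22.
Solve 6*gain - 22 = 14: gain = (14 + 22) / 6 = 6.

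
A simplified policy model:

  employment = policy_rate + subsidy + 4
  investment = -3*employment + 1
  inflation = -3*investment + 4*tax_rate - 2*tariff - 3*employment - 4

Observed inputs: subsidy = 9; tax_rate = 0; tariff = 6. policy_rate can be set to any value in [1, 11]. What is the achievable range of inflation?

Substituting into the employment equation gives employment = policy_rate + 13.
Substituting into the investment equation gives investment = -3*policy_rate - 38.
Substituting into the inflation equation gives inflation = 6*policy_rate + 59.
Linear in policy_rate, so extremes are at the endpoints: policy_rate = 1 gives inflation = 65; policy_rate = 11 gives inflation = 125.

65 to 125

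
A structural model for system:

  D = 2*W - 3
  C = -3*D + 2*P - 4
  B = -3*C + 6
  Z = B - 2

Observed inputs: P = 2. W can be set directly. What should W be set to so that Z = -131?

Substituting into the C equation gives C = -6*W + 9.
So B = 18*W - 21.
Substituting into the Z equation gives Z = 18*W - 23.
Solve 18*W - 23 = -131: W = (-131 + 23) / 18 = -6.

W = -6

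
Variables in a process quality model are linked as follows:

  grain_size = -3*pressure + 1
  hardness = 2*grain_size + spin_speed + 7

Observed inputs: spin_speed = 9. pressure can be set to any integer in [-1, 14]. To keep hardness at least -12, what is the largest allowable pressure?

pressure = 5

Substituting into the hardness equation gives hardness = -6*pressure + 18.
Require -6*pressure + 18 ≥ -12, so pressure ≤ 5.
The largest integer in [-1, 14] satisfying this is 5.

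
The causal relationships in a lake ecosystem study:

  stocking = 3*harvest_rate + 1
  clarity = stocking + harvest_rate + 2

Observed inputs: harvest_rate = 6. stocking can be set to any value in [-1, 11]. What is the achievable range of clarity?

7 to 19

Intervening on stocking fixes its value directly, overriding its dependence on harvest_rate.
Substituting into the clarity equation gives clarity = stocking + 8.
Linear in stocking, so extremes are at the endpoints: stocking = -1 gives clarity = 7; stocking = 11 gives clarity = 19.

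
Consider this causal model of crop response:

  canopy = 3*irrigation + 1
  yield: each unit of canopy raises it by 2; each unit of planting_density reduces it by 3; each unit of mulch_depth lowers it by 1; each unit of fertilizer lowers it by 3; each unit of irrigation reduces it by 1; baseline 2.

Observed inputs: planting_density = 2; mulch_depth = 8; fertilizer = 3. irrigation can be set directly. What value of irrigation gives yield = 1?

irrigation = 4

Substituting into the yield equation gives yield = 5*irrigation - 19.
Solve 5*irrigation - 19 = 1: irrigation = (1 + 19) / 5 = 4.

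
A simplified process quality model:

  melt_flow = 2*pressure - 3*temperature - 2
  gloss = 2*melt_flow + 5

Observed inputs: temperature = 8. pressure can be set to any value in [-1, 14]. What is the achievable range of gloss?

-51 to 9

Substituting into the melt_flow equation gives melt_flow = 2*pressure - 26.
Substituting into the gloss equation gives gloss = 4*pressure - 47.
Linear in pressure, so extremes are at the endpoints: pressure = -1 gives gloss = -51; pressure = 14 gives gloss = 9.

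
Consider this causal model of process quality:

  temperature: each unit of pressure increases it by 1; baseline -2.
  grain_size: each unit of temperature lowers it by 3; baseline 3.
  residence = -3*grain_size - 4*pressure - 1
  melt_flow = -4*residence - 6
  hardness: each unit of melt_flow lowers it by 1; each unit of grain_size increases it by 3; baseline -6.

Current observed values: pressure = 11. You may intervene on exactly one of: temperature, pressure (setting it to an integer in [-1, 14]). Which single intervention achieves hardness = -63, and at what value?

set pressure = 2

Intervening on temperature: hardness = 27*temperature - 207. Reaching -63 requires temperature = 16/3, not an integer.
Intervening on pressure: with other inputs at their observed values, hardness = 11*pressure - 85. Solving for -63 gives pressure = 2, within [-1, 14].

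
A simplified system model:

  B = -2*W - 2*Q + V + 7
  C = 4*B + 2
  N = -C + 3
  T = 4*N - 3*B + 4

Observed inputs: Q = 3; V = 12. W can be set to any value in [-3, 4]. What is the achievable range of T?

Substituting into the B equation gives B = -2*W + 13.
This gives C = -8*W + 54.
So N = 8*W - 51.
Substituting into the T equation gives T = 38*W - 239.
Linear in W, so extremes are at the endpoints: W = -3 gives T = -353; W = 4 gives T = -87.

-353 to -87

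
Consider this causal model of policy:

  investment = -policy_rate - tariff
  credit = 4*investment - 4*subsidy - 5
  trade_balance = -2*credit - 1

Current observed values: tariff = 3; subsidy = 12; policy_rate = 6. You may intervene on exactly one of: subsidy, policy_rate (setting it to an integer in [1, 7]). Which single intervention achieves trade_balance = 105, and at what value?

Intervening on subsidy: with other inputs at their observed values, trade_balance = 8*subsidy + 81. Solving for 105 gives subsidy = 3, within [1, 7].
Intervening on policy_rate: trade_balance = 8*policy_rate + 129. Reaching 105 requires policy_rate = -3, outside [1, 7].

set subsidy = 3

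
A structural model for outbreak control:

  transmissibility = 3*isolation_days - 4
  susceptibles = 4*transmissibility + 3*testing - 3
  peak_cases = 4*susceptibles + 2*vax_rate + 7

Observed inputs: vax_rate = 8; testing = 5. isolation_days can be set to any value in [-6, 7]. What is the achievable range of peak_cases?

-281 to 343

Substituting into the susceptibles equation gives susceptibles = 12*isolation_days - 4.
So peak_cases = 48*isolation_days + 7.
Linear in isolation_days, so extremes are at the endpoints: isolation_days = -6 gives peak_cases = -281; isolation_days = 7 gives peak_cases = 343.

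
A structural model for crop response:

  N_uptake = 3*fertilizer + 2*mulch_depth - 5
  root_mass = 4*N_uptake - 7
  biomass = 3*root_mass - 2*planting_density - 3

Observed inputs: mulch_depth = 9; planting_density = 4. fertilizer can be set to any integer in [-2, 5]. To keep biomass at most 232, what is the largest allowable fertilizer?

Substituting into the N_uptake equation gives N_uptake = 3*fertilizer + 13.
Substituting into the root_mass equation gives root_mass = 12*fertilizer + 45.
This gives biomass = 36*fertilizer + 124.
Require 36*fertilizer + 124 ≤ 232, so fertilizer ≤ 3.
The largest integer in [-2, 5] satisfying this is 3.

fertilizer = 3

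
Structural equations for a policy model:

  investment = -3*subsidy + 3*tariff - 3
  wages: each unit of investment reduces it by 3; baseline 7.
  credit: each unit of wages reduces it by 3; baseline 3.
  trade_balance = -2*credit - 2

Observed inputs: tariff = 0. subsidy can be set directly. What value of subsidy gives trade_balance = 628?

Substituting into the investment equation gives investment = -3*subsidy - 3.
Substituting into the wages equation gives wages = 9*subsidy + 16.
Substituting into the credit equation gives credit = -27*subsidy - 45.
So trade_balance = 54*subsidy + 88.
Solve 54*subsidy + 88 = 628: subsidy = (628 - 88) / 54 = 10.

subsidy = 10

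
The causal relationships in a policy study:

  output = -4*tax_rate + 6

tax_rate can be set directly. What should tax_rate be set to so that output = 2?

Solve -4*tax_rate + 6 = 2: tax_rate = (2 - 6) / -4 = 1.

tax_rate = 1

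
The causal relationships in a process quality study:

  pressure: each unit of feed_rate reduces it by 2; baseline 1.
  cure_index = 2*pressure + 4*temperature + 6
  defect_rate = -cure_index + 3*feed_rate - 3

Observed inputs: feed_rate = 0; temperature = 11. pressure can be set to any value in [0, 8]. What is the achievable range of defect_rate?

Intervening on pressure fixes its value directly, overriding its dependence on feed_rate.
Substituting into the cure_index equation gives cure_index = 2*pressure + 50.
Substituting into the defect_rate equation gives defect_rate = -2*pressure - 53.
Linear in pressure, so extremes are at the endpoints: pressure = 0 gives defect_rate = -53; pressure = 8 gives defect_rate = -69.

-69 to -53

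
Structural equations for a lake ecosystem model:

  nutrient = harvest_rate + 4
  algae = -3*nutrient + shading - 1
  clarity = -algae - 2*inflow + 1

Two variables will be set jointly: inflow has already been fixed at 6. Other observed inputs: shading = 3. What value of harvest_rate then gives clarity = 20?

harvest_rate = 7

With inflow held at 6:
Substituting into the algae equation gives algae = -3*harvest_rate - 10.
clarity becomes 3*harvest_rate - 1.
Solve 3*harvest_rate - 1 = 20: harvest_rate = (20 + 1) / 3 = 7.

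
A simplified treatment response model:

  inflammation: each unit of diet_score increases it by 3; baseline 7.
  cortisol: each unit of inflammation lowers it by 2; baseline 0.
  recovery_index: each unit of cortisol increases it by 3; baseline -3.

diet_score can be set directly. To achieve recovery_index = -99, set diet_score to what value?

diet_score = 3

Substituting into the cortisol equation gives cortisol = -6*diet_score - 14.
Substituting into the recovery_index equation gives recovery_index = -18*diet_score - 45.
Solve -18*diet_score - 45 = -99: diet_score = (-99 + 45) / -18 = 3.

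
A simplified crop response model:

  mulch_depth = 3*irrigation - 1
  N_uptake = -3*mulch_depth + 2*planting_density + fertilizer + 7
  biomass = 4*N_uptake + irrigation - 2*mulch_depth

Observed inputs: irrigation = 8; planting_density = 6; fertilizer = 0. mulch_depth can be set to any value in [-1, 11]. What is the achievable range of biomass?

-70 to 98

Intervening on mulch_depth fixes its value directly, overriding its dependence on irrigation.
Substituting into the N_uptake equation gives N_uptake = -3*mulch_depth + 19.
This gives biomass = -14*mulch_depth + 84.
Linear in mulch_depth, so extremes are at the endpoints: mulch_depth = -1 gives biomass = 98; mulch_depth = 11 gives biomass = -70.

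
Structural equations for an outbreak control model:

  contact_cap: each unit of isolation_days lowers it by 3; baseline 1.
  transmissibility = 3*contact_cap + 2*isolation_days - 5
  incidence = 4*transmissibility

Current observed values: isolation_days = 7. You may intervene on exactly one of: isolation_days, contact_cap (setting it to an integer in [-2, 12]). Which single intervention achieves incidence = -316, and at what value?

set isolation_days = 11

Intervening on isolation_days: with other inputs at their observed values, incidence = -28*isolation_days - 8. Solving for -316 gives isolation_days = 11, within [-2, 12].
Intervening on contact_cap: incidence = 12*contact_cap + 36. Reaching -316 requires contact_cap = -88/3, not an integer.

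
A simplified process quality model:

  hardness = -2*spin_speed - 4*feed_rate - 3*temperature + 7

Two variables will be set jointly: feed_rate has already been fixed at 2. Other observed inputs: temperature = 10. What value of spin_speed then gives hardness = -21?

With feed_rate held at 2:
Substituting into the hardness equation gives hardness = -2*spin_speed - 31.
Solve -2*spin_speed - 31 = -21: spin_speed = (-21 + 31) / -2 = -5.

spin_speed = -5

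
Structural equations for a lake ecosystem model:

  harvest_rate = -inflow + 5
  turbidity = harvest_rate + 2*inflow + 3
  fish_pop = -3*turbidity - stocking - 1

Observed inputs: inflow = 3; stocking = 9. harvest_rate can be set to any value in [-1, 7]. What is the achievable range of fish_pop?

Intervening on harvest_rate fixes its value directly, overriding its dependence on inflow.
Substituting into the turbidity equation gives turbidity = harvest_rate + 9.
So fish_pop = -3*harvest_rate - 37.
Linear in harvest_rate, so extremes are at the endpoints: harvest_rate = -1 gives fish_pop = -34; harvest_rate = 7 gives fish_pop = -58.

-58 to -34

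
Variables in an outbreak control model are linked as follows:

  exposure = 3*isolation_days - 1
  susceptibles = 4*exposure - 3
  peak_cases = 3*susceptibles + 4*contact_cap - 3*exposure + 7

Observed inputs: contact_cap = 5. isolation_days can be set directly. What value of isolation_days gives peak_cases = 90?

isolation_days = 3

Substituting into the susceptibles equation gives susceptibles = 12*isolation_days - 7.
peak_cases becomes 27*isolation_days + 9.
Solve 27*isolation_days + 9 = 90: isolation_days = (90 - 9) / 27 = 3.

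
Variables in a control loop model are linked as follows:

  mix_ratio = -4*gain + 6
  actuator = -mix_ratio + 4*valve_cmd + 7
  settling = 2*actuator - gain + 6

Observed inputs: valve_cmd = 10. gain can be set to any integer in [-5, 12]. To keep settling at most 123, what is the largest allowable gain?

Substituting into the actuator equation gives actuator = 4*gain + 41.
So settling = 7*gain + 88.
Require 7*gain + 88 ≤ 123, so gain ≤ 5.
The largest integer in [-5, 12] satisfying this is 5.

gain = 5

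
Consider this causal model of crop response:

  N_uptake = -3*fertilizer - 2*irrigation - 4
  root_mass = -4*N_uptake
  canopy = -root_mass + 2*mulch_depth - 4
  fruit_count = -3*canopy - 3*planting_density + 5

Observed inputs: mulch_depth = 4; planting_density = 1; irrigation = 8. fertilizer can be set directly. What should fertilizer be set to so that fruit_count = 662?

Substituting into the N_uptake equation gives N_uptake = -3*fertilizer - 20.
Substituting into the root_mass equation gives root_mass = 12*fertilizer + 80.
Substituting into the canopy equation gives canopy = -12*fertilizer - 76.
So fruit_count = 36*fertilizer + 230.
Solve 36*fertilizer + 230 = 662: fertilizer = (662 - 230) / 36 = 12.

fertilizer = 12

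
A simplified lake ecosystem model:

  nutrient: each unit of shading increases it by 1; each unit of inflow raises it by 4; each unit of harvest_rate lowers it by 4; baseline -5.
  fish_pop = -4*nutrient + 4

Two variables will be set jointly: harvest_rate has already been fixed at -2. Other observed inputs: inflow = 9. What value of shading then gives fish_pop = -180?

shading = 7

With harvest_rate held at -2:
Substituting into the nutrient equation gives nutrient = shading + 39.
Substituting into the fish_pop equation gives fish_pop = -4*shading - 152.
Solve -4*shading - 152 = -180: shading = (-180 + 152) / -4 = 7.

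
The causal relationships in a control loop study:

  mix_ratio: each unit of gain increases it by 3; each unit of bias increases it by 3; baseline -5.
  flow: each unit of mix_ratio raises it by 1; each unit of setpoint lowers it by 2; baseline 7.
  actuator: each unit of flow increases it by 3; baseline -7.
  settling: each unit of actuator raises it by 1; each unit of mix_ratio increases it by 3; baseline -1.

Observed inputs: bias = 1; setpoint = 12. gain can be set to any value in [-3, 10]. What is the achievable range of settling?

Substituting into the mix_ratio equation gives mix_ratio = 3*gain - 2.
Substituting into the flow equation gives flow = 3*gain - 19.
Substituting into the actuator equation gives actuator = 9*gain - 64.
Substituting into the settling equation gives settling = 18*gain - 71.
Linear in gain, so extremes are at the endpoints: gain = -3 gives settling = -125; gain = 10 gives settling = 109.

-125 to 109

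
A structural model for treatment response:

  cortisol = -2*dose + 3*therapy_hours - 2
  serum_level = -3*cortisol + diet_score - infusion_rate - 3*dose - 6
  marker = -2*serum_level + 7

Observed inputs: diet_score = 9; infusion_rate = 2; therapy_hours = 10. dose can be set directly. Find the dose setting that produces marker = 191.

Substituting into the cortisol equation gives cortisol = -2*dose + 28.
Substituting into the serum_level equation gives serum_level = 3*dose - 83.
marker becomes -6*dose + 173.
Solve -6*dose + 173 = 191: dose = (191 - 173) / -6 = -3.

dose = -3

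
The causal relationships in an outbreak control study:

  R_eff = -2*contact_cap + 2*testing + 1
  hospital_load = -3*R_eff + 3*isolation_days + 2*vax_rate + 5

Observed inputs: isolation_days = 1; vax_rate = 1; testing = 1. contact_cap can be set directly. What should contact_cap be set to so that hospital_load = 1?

contact_cap = 0

Substituting into the R_eff equation gives R_eff = -2*contact_cap + 3.
Substituting into the hospital_load equation gives hospital_load = 6*contact_cap + 1.
Solve 6*contact_cap + 1 = 1: contact_cap = (1 - 1) / 6 = 0.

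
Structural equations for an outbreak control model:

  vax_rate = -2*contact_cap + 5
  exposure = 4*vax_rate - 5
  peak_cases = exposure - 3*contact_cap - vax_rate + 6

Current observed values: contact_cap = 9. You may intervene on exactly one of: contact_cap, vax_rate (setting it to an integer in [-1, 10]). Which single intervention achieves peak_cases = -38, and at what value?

set contact_cap = 6

Intervening on contact_cap: with other inputs at their observed values, peak_cases = -9*contact_cap + 16. Solving for -38 gives contact_cap = 6, within [-1, 10].
Intervening on vax_rate: peak_cases = 3*vax_rate - 26. Reaching -38 requires vax_rate = -4, outside [-1, 10].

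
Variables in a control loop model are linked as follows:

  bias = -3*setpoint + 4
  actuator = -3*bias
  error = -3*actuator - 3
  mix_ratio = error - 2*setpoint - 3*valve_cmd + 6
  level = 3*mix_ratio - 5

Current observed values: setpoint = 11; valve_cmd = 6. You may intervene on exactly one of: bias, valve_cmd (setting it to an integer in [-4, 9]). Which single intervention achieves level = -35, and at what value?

Intervening on bias: with other inputs at their observed values, level = 27*bias - 116. Solving for -35 gives bias = 3, within [-4, 9].
Intervening on valve_cmd: level = -9*valve_cmd - 845. Reaching -35 requires valve_cmd = -90, outside [-4, 9].

set bias = 3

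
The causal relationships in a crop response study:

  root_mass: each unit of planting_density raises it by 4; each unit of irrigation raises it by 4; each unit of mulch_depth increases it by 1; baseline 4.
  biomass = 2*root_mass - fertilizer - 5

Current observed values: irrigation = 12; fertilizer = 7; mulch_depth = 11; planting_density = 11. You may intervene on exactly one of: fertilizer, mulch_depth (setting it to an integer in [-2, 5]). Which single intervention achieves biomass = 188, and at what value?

set mulch_depth = 4

Intervening on fertilizer: biomass = -fertilizer + 209. Reaching 188 requires fertilizer = 21, outside [-2, 5].
Intervening on mulch_depth: with other inputs at their observed values, biomass = 2*mulch_depth + 180. Solving for 188 gives mulch_depth = 4, within [-2, 5].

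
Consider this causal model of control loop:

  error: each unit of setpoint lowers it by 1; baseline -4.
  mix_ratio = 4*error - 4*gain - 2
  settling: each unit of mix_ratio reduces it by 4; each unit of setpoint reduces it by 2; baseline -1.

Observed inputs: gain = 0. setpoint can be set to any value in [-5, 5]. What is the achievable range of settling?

Substituting into the mix_ratio equation gives mix_ratio = -4*setpoint - 18.
Substituting into the settling equation gives settling = 14*setpoint + 71.
Linear in setpoint, so extremes are at the endpoints: setpoint = -5 gives settling = 1; setpoint = 5 gives settling = 141.

1 to 141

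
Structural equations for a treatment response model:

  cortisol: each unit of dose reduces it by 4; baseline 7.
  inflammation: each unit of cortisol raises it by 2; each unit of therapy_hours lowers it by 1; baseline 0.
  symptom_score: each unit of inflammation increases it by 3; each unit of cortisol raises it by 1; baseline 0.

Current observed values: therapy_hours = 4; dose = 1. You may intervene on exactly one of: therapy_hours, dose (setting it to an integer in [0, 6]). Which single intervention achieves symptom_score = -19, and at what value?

set dose = 2

Intervening on therapy_hours: symptom_score = -3*therapy_hours + 21. Reaching -19 requires therapy_hours = 40/3, not an integer.
Intervening on dose: with other inputs at their observed values, symptom_score = -28*dose + 37. Solving for -19 gives dose = 2, within [0, 6].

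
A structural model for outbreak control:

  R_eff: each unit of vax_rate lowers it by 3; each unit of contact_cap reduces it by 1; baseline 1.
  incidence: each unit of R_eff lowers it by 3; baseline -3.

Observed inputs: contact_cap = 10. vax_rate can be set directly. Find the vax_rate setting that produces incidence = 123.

Substituting into the R_eff equation gives R_eff = -3*vax_rate - 9.
Substituting into the incidence equation gives incidence = 9*vax_rate + 24.
Solve 9*vax_rate + 24 = 123: vax_rate = (123 - 24) / 9 = 11.

vax_rate = 11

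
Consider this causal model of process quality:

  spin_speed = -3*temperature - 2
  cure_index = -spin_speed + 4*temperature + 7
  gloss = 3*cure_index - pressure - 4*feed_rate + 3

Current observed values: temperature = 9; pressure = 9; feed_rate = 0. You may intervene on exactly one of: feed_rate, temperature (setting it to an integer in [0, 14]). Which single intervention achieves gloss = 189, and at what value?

set temperature = 8

Intervening on feed_rate: gloss = -4*feed_rate + 210. Reaching 189 requires feed_rate = 21/4, not an integer.
Intervening on temperature: with other inputs at their observed values, gloss = 21*temperature + 21. Solving for 189 gives temperature = 8, within [0, 14].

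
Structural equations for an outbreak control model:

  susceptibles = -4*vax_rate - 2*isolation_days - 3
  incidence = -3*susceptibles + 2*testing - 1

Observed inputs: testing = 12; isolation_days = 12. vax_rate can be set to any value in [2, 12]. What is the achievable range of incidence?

128 to 248

Substituting into the susceptibles equation gives susceptibles = -4*vax_rate - 27.
This gives incidence = 12*vax_rate + 104.
Linear in vax_rate, so extremes are at the endpoints: vax_rate = 2 gives incidence = 128; vax_rate = 12 gives incidence = 248.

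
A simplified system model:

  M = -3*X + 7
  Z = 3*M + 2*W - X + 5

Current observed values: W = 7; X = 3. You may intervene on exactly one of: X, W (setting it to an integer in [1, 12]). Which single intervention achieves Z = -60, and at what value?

set X = 10

Intervening on X: with other inputs at their observed values, Z = -10*X + 40. Solving for -60 gives X = 10, within [1, 12].
Intervening on W: Z = 2*W - 4. Reaching -60 requires W = -28, outside [1, 12].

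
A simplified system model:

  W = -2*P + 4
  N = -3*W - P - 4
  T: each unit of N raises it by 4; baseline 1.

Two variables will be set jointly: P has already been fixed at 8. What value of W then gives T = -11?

With P held at 8:
Intervening on W fixes its value directly, overriding its dependence on P.
Substituting into the N equation gives N = -3*W - 12.
Substituting into the T equation gives T = -12*W - 47.
Solve -12*W - 47 = -11: W = (-11 + 47) / -12 = -3.

W = -3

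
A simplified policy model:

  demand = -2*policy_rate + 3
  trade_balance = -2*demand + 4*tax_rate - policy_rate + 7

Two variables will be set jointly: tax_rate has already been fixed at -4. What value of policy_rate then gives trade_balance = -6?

With tax_rate held at -4:
Substituting into the trade_balance equation gives trade_balance = 3*policy_rate - 15.
Solve 3*policy_rate - 15 = -6: policy_rate = (-6 + 15) / 3 = 3.

policy_rate = 3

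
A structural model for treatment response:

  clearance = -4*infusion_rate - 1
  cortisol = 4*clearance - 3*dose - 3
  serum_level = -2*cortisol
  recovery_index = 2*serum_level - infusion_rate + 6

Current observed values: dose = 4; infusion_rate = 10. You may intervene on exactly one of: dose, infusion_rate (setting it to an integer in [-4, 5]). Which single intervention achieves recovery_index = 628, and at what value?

set dose = -3

Intervening on dose: with other inputs at their observed values, recovery_index = 12*dose + 664. Solving for 628 gives dose = -3, within [-4, 5].
Intervening on infusion_rate: recovery_index = 63*infusion_rate + 82. Reaching 628 requires infusion_rate = 26/3, not an integer.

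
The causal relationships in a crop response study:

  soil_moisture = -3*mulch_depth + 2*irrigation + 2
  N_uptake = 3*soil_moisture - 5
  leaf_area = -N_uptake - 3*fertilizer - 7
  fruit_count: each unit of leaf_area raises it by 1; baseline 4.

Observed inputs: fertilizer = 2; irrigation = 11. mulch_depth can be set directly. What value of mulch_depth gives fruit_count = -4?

Substituting into the soil_moisture equation gives soil_moisture = -3*mulch_depth + 24.
So N_uptake = -9*mulch_depth + 67.
Substituting into the leaf_area equation gives leaf_area = 9*mulch_depth - 80.
Substituting into the fruit_count equation gives fruit_count = 9*mulch_depth - 76.
Solve 9*mulch_depth - 76 = -4: mulch_depth = (-4 + 76) / 9 = 8.

mulch_depth = 8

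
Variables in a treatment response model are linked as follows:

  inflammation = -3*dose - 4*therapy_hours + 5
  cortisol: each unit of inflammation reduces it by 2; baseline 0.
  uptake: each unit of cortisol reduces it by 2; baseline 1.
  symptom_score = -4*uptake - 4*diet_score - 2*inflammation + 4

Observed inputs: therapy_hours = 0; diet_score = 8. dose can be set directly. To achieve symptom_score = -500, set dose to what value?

Substituting into the inflammation equation gives inflammation = -3*dose + 5.
Substituting into the cortisol equation gives cortisol = 6*dose - 10.
Substituting into the uptake equation gives uptake = -12*dose + 21.
Substituting into the symptom_score equation gives symptom_score = 54*dose - 122.
Solve 54*dose - 122 = -500: dose = (-500 + 122) / 54 = -7.

dose = -7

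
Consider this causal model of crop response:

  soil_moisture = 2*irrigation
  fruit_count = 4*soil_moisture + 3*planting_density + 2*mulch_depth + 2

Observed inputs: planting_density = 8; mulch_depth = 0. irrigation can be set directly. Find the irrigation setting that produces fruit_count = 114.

Substituting into the fruit_count equation gives fruit_count = 8*irrigation + 26.
Solve 8*irrigation + 26 = 114: irrigation = (114 - 26) / 8 = 11.

irrigation = 11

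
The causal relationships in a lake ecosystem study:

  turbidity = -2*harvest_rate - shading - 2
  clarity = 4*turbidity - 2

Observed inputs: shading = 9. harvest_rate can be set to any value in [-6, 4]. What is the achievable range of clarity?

-78 to 2

Substituting into the turbidity equation gives turbidity = -2*harvest_rate - 11.
Substituting into the clarity equation gives clarity = -8*harvest_rate - 46.
Linear in harvest_rate, so extremes are at the endpoints: harvest_rate = -6 gives clarity = 2; harvest_rate = 4 gives clarity = -78.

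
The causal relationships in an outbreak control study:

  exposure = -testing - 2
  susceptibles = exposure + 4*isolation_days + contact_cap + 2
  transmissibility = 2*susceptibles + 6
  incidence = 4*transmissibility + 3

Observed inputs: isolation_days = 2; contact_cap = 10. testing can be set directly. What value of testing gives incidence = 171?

testing = 0

Substituting into the susceptibles equation gives susceptibles = -testing + 18.
So transmissibility = -2*testing + 42.
Substituting into the incidence equation gives incidence = -8*testing + 171.
Solve -8*testing + 171 = 171: testing = (171 - 171) / -8 = 0.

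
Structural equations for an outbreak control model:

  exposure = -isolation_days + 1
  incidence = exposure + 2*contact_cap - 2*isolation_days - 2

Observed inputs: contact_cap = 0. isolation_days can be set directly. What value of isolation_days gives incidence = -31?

isolation_days = 10

Substituting into the incidence equation gives incidence = -3*isolation_days - 1.
Solve -3*isolation_days - 1 = -31: isolation_days = (-31 + 1) / -3 = 10.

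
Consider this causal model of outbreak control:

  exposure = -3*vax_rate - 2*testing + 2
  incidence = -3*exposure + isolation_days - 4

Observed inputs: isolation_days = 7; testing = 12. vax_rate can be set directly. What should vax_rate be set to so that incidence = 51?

vax_rate = -2

Substituting into the exposure equation gives exposure = -3*vax_rate - 22.
Substituting into the incidence equation gives incidence = 9*vax_rate + 69.
Solve 9*vax_rate + 69 = 51: vax_rate = (51 - 69) / 9 = -2.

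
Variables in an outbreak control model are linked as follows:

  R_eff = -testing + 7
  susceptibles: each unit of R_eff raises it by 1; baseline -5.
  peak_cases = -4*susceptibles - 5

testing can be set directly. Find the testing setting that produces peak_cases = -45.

Substituting into the susceptibles equation gives susceptibles = -testing + 2.
Substituting into the peak_cases equation gives peak_cases = 4*testing - 13.
Solve 4*testing - 13 = -45: testing = (-45 + 13) / 4 = -8.

testing = -8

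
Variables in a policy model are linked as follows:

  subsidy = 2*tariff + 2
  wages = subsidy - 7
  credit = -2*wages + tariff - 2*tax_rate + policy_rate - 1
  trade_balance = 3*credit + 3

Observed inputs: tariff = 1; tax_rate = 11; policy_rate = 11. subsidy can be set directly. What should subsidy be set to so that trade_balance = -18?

subsidy = 5

Intervening on subsidy fixes its value directly, overriding its dependence on tariff.
Substituting into the credit equation gives credit = -2*subsidy + 3.
trade_balance becomes -6*subsidy + 12.
Solve -6*subsidy + 12 = -18: subsidy = (-18 - 12) / -6 = 5.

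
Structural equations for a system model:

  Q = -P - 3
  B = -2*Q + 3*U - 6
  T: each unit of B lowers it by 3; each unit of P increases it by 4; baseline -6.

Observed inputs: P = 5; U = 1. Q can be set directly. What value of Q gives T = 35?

Q = 2

Intervening on Q fixes its value directly, overriding its dependence on P.
Substituting into the B equation gives B = -2*Q - 3.
So T = 6*Q + 23.
Solve 6*Q + 23 = 35: Q = (35 - 23) / 6 = 2.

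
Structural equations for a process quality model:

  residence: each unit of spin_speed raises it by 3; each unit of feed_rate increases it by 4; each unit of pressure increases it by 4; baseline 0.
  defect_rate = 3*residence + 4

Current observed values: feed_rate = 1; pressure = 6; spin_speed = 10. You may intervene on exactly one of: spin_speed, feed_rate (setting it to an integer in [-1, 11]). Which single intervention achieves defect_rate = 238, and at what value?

set feed_rate = 6

Intervening on spin_speed: defect_rate = 9*spin_speed + 88. Reaching 238 requires spin_speed = 50/3, not an integer.
Intervening on feed_rate: with other inputs at their observed values, defect_rate = 12*feed_rate + 166. Solving for 238 gives feed_rate = 6, within [-1, 11].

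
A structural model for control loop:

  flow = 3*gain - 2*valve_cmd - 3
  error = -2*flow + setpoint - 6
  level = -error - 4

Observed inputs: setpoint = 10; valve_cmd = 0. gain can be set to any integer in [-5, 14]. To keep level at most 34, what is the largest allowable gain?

gain = 8

Substituting into the flow equation gives flow = 3*gain - 3.
Substituting into the error equation gives error = -6*gain + 10.
Substituting into the level equation gives level = 6*gain - 14.
Require 6*gain - 14 ≤ 34, so gain ≤ 8.
The largest integer in [-5, 14] satisfying this is 8.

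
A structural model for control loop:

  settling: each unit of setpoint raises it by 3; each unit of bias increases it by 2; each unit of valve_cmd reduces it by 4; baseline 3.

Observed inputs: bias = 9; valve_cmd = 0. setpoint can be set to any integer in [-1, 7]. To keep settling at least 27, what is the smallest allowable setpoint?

setpoint = 2

Substituting into the settling equation gives settling = 3*setpoint + 21.
Require 3*setpoint + 21 ≥ 27, so setpoint ≥ 2.
The smallest integer in [-1, 7] satisfying this is 2.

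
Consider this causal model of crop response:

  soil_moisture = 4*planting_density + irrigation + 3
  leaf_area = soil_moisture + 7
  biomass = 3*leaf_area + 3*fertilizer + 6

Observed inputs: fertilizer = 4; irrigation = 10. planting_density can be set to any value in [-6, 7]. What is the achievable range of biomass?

Substituting into the soil_moisture equation gives soil_moisture = 4*planting_density + 13.
Substituting into the leaf_area equation gives leaf_area = 4*planting_density + 20.
Substituting into the biomass equation gives biomass = 12*planting_density + 78.
Linear in planting_density, so extremes are at the endpoints: planting_density = -6 gives biomass = 6; planting_density = 7 gives biomass = 162.

6 to 162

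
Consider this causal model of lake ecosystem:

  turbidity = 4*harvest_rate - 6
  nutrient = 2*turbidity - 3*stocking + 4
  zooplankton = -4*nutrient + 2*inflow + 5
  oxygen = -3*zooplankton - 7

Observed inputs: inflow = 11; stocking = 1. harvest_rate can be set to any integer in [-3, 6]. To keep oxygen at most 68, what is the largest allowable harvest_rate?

harvest_rate = 3

Substituting into the nutrient equation gives nutrient = 8*harvest_rate - 11.
This gives zooplankton = -32*harvest_rate + 71.
oxygen becomes 96*harvest_rate - 220.
Require 96*harvest_rate - 220 ≤ 68, so harvest_rate ≤ 3.
The largest integer in [-3, 6] satisfying this is 3.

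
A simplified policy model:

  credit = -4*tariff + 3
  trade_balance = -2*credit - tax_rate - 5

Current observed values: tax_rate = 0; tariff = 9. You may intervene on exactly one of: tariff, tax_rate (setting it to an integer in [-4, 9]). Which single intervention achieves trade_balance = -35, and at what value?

set tariff = -3

Intervening on tariff: with other inputs at their observed values, trade_balance = 8*tariff - 11. Solving for -35 gives tariff = -3, within [-4, 9].
Intervening on tax_rate: trade_balance = -tax_rate + 61. Reaching -35 requires tax_rate = 96, outside [-4, 9].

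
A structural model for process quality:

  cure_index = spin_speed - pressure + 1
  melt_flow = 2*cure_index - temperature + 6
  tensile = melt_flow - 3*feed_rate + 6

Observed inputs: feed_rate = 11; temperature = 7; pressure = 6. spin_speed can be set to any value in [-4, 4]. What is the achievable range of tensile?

-46 to -30

Substituting into the cure_index equation gives cure_index = spin_speed - 5.
So melt_flow = 2*spin_speed - 11.
Substituting into the tensile equation gives tensile = 2*spin_speed - 38.
Linear in spin_speed, so extremes are at the endpoints: spin_speed = -4 gives tensile = -46; spin_speed = 4 gives tensile = -30.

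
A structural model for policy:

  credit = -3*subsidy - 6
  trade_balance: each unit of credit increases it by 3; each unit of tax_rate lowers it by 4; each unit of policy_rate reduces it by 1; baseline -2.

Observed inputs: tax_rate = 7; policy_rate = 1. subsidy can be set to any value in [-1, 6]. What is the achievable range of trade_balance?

Substituting into the trade_balance equation gives trade_balance = -9*subsidy - 49.
Linear in subsidy, so extremes are at the endpoints: subsidy = -1 gives trade_balance = -40; subsidy = 6 gives trade_balance = -103.

-103 to -40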